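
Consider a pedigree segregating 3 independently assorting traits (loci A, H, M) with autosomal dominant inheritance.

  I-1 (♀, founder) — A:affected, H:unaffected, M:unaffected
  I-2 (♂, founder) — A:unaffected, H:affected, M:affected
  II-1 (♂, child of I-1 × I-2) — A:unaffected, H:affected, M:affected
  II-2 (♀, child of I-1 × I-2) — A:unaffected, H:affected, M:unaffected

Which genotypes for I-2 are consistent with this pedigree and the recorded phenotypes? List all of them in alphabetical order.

I-2 ∈ {aa HH Mm, aa Hh Mm}

A/I-1 aff ·: Aa
A/I-2 un ·: aa
A/II-1 un I-1×I-2: aa
A/II-2 un I-1×I-2: aa
⇒ A over [I-1,I-2,II-1,II-2]: 1 consistent
H/I-1 un ·: hh
H/I-2 aff ·: Hh|HH
H/II-1 aff I-1×I-2: Hh
H/II-2 aff I-1×I-2: Hh
⇒ H over [I-1,I-2,II-1,II-2]: 2 consistent
M/I-1 un ·: mm
M/I-2 aff ·: Mm
M/II-1 aff I-1×I-2: Mm
M/II-2 un I-1×I-2: mm
⇒ M over [I-1,I-2,II-1,II-2]: 1 consistent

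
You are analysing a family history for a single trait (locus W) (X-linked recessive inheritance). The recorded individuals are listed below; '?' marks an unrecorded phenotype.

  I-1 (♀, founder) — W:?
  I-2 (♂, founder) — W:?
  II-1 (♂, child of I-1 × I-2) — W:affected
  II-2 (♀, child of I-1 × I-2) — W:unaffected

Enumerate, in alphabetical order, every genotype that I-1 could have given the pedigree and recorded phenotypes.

W/I-1 ? ·: X^WX^w|X^wX^w
W/I-2 ? ·: X^WY|X^wY
W/II-1 aff I-1×I-2: X^wY
W/II-2 un I-1×I-2: X^WX^W|X^WX^w
⇒ W over [I-1,I-2,II-1,II-2]: 4 consistent

I-1 ∈ {X^WX^w, X^wX^w}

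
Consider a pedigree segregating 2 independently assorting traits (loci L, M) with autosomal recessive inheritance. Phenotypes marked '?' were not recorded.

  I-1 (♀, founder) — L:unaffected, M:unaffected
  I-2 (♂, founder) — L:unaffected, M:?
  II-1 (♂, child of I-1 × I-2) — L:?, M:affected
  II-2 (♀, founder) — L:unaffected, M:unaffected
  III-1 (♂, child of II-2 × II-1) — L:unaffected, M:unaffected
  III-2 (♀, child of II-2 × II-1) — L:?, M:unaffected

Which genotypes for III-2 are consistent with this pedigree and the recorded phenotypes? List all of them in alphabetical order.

L/I-1 un ·: LL|Ll
L/I-2 un ·: LL|Ll
L/II-1 ? I-1×I-2: LL|Ll|ll
L/II-2 un ·: LL|Ll
L/III-1 un II-2×II-1: LL|Ll
L/III-2 ? II-2×II-1: LL|Ll|ll
⇒ L over [I-1,I-2,II-1,II-2,III-1,III-2]: 53 consistent
M/I-1 un ·: Mm
M/I-2 ? ·: Mm|mm
M/II-1 aff I-1×I-2: mm
M/II-2 un ·: MM|Mm
M/III-1 un II-2×II-1: Mm
M/III-2 un II-2×II-1: Mm
⇒ M over [I-1,I-2,II-1,II-2,III-1,III-2]: 4 consistent

III-2 ∈ {LL Mm, Ll Mm, ll Mm}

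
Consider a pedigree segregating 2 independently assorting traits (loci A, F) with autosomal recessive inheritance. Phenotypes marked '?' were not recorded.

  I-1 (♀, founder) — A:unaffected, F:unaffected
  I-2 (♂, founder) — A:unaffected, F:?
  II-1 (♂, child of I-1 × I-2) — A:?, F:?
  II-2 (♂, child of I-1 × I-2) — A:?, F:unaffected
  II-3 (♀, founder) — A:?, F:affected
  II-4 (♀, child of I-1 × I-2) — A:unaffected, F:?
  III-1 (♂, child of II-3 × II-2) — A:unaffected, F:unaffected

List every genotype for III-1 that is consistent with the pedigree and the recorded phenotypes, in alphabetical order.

III-1 ∈ {AA Ff, Aa Ff}

A/I-1 un ·: AA|Aa
A/I-2 un ·: AA|Aa
A/II-1 ? I-1×I-2: AA|Aa|aa
A/II-2 ? I-1×I-2: AA|Aa|aa
A/II-3 ? ·: AA|Aa|aa
A/II-4 un I-1×I-2: AA|Aa
A/III-1 un II-3×II-2: AA|Aa
⇒ A over [I-1,I-2,II-1,II-2,II-3,II-4,III-1]: 142 consistent
F/I-1 un ·: FF|Ff
F/I-2 ? ·: FF|Ff|ff
F/II-1 ? I-1×I-2: FF|Ff|ff
F/II-2 un I-1×I-2: FF|Ff
F/II-3 aff ·: ff
F/II-4 ? I-1×I-2: FF|Ff|ff
F/III-1 un II-3×II-2: Ff
⇒ F over [I-1,I-2,II-1,II-2,II-3,II-4,III-1]: 40 consistent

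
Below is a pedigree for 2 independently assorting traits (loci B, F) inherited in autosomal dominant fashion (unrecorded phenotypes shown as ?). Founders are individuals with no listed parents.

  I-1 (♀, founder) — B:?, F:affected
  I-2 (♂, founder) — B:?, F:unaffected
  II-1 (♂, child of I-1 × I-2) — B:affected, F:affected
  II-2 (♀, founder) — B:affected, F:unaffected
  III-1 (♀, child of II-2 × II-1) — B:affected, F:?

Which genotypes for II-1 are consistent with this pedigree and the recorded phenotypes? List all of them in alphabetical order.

B/I-1 ? ·: bb|Bb|BB
B/I-2 ? ·: bb|Bb|BB
B/II-1 aff I-1×I-2: Bb|BB
B/II-2 aff ·: Bb|BB
B/III-1 aff II-2×II-1: Bb|BB
⇒ B over [I-1,I-2,II-1,II-2,III-1]: 40 consistent
F/I-1 aff ·: Ff|FF
F/I-2 un ·: ff
F/II-1 aff I-1×I-2: Ff
F/II-2 un ·: ff
F/III-1 ? II-2×II-1: ff|Ff
⇒ F over [I-1,I-2,II-1,II-2,III-1]: 4 consistent

II-1 ∈ {BB Ff, Bb Ff}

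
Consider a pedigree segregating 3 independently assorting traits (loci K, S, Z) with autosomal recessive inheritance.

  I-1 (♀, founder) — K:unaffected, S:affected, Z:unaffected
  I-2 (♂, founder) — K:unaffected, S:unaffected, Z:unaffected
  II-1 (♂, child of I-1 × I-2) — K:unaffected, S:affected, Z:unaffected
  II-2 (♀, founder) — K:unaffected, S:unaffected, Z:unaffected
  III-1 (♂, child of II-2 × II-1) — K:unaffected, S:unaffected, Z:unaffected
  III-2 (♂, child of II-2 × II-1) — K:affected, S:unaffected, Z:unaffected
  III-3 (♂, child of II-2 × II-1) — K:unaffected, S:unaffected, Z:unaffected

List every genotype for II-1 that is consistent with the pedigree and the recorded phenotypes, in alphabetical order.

II-1 ∈ {Kk ss ZZ, Kk ss Zz}

K/I-1 un ·: KK|Kk
K/I-2 un ·: KK|Kk
K/II-1 un I-1×I-2: Kk
K/II-2 un ·: Kk
K/III-1 un II-2×II-1: KK|Kk
K/III-2 aff II-2×II-1: kk
K/III-3 un II-2×II-1: KK|Kk
⇒ K over [I-1,I-2,II-1,II-2,III-1,III-2,III-3]: 12 consistent
S/I-1 aff ·: ss
S/I-2 un ·: Ss
S/II-1 aff I-1×I-2: ss
S/II-2 un ·: SS|Ss
S/III-1 un II-2×II-1: Ss
S/III-2 un II-2×II-1: Ss
S/III-3 un II-2×II-1: Ss
⇒ S over [I-1,I-2,II-1,II-2,III-1,III-2,III-3]: 2 consistent
Z/I-1 un ·: ZZ|Zz
Z/I-2 un ·: ZZ|Zz
Z/II-1 un I-1×I-2: ZZ|Zz
Z/II-2 un ·: ZZ|Zz
Z/III-1 un II-2×II-1: ZZ|Zz
Z/III-2 un II-2×II-1: ZZ|Zz
Z/III-3 un II-2×II-1: ZZ|Zz
⇒ Z over [I-1,I-2,II-1,II-2,III-1,III-2,III-3]: 84 consistent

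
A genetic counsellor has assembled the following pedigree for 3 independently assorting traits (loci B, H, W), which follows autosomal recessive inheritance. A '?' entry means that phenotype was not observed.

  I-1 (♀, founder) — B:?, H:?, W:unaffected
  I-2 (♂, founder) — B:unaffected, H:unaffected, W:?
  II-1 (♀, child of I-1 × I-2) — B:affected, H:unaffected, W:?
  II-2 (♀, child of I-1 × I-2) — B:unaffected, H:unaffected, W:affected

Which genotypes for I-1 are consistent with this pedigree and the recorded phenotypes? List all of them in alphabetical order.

B/I-1 ? ·: Bb|bb
B/I-2 un ·: Bb
B/II-1 aff I-1×I-2: bb
B/II-2 un I-1×I-2: BB|Bb
⇒ B over [I-1,I-2,II-1,II-2]: 3 consistent
H/I-1 ? ·: HH|Hh|hh
H/I-2 un ·: HH|Hh
H/II-1 un I-1×I-2: HH|Hh
H/II-2 un I-1×I-2: HH|Hh
⇒ H over [I-1,I-2,II-1,II-2]: 15 consistent
W/I-1 un ·: Ww
W/I-2 ? ·: Ww|ww
W/II-1 ? I-1×I-2: WW|Ww|ww
W/II-2 aff I-1×I-2: ww
⇒ W over [I-1,I-2,II-1,II-2]: 5 consistent

I-1 ∈ {Bb HH Ww, Bb Hh Ww, Bb hh Ww, bb HH Ww, bb Hh Ww, bb hh Ww}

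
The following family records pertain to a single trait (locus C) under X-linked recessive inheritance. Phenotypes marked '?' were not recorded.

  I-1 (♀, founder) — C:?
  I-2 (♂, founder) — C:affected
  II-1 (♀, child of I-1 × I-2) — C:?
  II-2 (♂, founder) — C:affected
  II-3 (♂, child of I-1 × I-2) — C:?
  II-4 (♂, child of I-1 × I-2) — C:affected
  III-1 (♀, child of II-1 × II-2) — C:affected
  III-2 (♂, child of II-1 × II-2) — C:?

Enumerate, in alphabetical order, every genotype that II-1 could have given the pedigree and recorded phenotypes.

C/I-1 ? ·: X^CX^c|X^cX^c
C/I-2 aff ·: X^cY
C/II-1 ? I-1×I-2: X^CX^c|X^cX^c
C/II-2 aff ·: X^cY
C/II-3 ? I-1×I-2: X^CY|X^cY
C/II-4 aff I-1×I-2: X^cY
C/III-1 aff II-1×II-2: X^cX^c
C/III-2 ? II-1×II-2: X^CY|X^cY
⇒ C over [I-1,I-2,II-1,II-2,II-3,II-4,III-1,III-2]: 7 consistent

II-1 ∈ {X^CX^c, X^cX^c}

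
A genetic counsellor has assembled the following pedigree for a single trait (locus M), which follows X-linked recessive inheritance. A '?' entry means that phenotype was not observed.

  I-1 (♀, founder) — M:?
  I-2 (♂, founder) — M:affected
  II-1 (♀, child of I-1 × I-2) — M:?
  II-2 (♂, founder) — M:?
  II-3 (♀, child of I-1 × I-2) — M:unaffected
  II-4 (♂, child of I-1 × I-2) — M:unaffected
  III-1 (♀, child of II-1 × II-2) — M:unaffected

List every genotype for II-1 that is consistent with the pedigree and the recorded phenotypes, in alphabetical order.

M/I-1 ? ·: X^MX^M|X^MX^m
M/I-2 aff ·: X^mY
M/II-1 ? I-1×I-2: X^MX^m|X^mX^m
M/II-2 ? ·: X^MY|X^mY
M/II-3 un I-1×I-2: X^MX^m
M/II-4 un I-1×I-2: X^MY
M/III-1 un II-1×II-2: X^MX^M|X^MX^m
⇒ M over [I-1,I-2,II-1,II-2,II-3,II-4,III-1]: 7 consistent

II-1 ∈ {X^MX^m, X^mX^m}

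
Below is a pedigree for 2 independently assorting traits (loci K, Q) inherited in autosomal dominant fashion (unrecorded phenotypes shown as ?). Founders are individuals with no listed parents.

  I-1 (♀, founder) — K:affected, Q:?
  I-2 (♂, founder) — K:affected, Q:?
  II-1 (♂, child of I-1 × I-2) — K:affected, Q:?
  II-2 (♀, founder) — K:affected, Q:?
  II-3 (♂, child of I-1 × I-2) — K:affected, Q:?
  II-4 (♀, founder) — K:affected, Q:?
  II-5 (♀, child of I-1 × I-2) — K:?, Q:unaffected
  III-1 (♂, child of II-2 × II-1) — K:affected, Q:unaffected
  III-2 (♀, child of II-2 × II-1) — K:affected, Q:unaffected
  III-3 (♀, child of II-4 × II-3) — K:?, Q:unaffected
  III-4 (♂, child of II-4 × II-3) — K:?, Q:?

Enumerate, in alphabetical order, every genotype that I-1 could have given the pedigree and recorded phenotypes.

K/I-1 aff ·: Kk|KK
K/I-2 aff ·: Kk|KK
K/II-1 aff I-1×I-2: Kk|KK
K/II-2 aff ·: Kk|KK
K/II-3 aff I-1×I-2: Kk|KK
K/II-4 aff ·: Kk|KK
K/II-5 ? I-1×I-2: kk|Kk|KK
K/III-1 aff II-2×II-1: Kk|KK
K/III-2 aff II-2×II-1: Kk|KK
K/III-3 ? II-4×II-3: kk|Kk|KK
K/III-4 ? II-4×II-3: kk|Kk|KK
⇒ K over [I-1,I-2,II-1,II-2,II-3,II-4,II-5,III-1,III-2,III-3,III-4]: 1663 consistent
Q/I-1 ? ·: qq|Qq
Q/I-2 ? ·: qq|Qq
Q/II-1 ? I-1×I-2: qq|Qq
Q/II-2 ? ·: qq|Qq
Q/II-3 ? I-1×I-2: qq|Qq
Q/II-4 ? ·: qq|Qq
Q/II-5 un I-1×I-2: qq
Q/III-1 un II-2×II-1: qq
Q/III-2 un II-2×II-1: qq
Q/III-3 un II-4×II-3: qq
Q/III-4 ? II-4×II-3: qq|Qq|QQ
⇒ Q over [I-1,I-2,II-1,II-2,II-3,II-4,II-5,III-1,III-2,III-3,III-4]: 102 consistent

I-1 ∈ {KK Qq, KK qq, Kk Qq, Kk qq}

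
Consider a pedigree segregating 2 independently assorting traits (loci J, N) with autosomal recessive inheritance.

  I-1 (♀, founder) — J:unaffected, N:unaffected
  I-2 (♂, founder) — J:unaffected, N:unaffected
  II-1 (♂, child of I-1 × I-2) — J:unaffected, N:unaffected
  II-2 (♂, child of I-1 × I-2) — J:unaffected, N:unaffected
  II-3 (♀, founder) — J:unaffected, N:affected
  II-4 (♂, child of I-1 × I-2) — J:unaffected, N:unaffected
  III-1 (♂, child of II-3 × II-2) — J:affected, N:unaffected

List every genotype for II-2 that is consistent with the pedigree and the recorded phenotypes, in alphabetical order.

II-2 ∈ {Jj NN, Jj Nn}

J/I-1 un ·: JJ|Jj
J/I-2 un ·: JJ|Jj
J/II-1 un I-1×I-2: JJ|Jj
J/II-2 un I-1×I-2: Jj
J/II-3 un ·: Jj
J/II-4 un I-1×I-2: JJ|Jj
J/III-1 aff II-3×II-2: jj
⇒ J over [I-1,I-2,II-1,II-2,II-3,II-4,III-1]: 12 consistent
N/I-1 un ·: NN|Nn
N/I-2 un ·: NN|Nn
N/II-1 un I-1×I-2: NN|Nn
N/II-2 un I-1×I-2: NN|Nn
N/II-3 aff ·: nn
N/II-4 un I-1×I-2: NN|Nn
N/III-1 un II-3×II-2: Nn
⇒ N over [I-1,I-2,II-1,II-2,II-3,II-4,III-1]: 25 consistent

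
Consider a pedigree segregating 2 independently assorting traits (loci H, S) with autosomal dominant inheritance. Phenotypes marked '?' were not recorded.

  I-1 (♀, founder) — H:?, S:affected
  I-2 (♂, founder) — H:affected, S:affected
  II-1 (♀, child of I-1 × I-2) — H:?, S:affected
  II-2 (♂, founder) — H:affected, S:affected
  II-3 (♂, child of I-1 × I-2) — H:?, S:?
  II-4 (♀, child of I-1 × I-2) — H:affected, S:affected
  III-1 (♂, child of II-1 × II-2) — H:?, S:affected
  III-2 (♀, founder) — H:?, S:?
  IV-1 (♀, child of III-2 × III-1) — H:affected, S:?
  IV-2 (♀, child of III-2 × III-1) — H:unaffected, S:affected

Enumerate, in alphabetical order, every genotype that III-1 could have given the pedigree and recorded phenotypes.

III-1 ∈ {Hh SS, Hh Ss, hh SS, hh Ss}

H/I-1 ? ·: hh|Hh|HH
H/I-2 aff ·: Hh|HH
H/II-1 ? I-1×I-2: hh|Hh|HH
H/II-2 aff ·: Hh|HH
H/II-3 ? I-1×I-2: hh|Hh|HH
H/II-4 aff I-1×I-2: Hh|HH
H/III-1 ? II-1×II-2: hh|Hh
H/III-2 ? ·: hh|Hh
H/IV-1 aff III-2×III-1: Hh|HH
H/IV-2 un III-2×III-1: hh
⇒ H over [I-1,I-2,II-1,II-2,II-3,II-4,III-1,III-2,IV-1,IV-2]: 220 consistent
S/I-1 aff ·: Ss|SS
S/I-2 aff ·: Ss|SS
S/II-1 aff I-1×I-2: Ss|SS
S/II-2 aff ·: Ss|SS
S/II-3 ? I-1×I-2: ss|Ss|SS
S/II-4 aff I-1×I-2: Ss|SS
S/III-1 aff II-1×II-2: Ss|SS
S/III-2 ? ·: ss|Ss|SS
S/IV-1 ? III-2×III-1: ss|Ss|SS
S/IV-2 aff III-2×III-1: Ss|SS
⇒ S over [I-1,I-2,II-1,II-2,II-3,II-4,III-1,III-2,IV-1,IV-2]: 864 consistent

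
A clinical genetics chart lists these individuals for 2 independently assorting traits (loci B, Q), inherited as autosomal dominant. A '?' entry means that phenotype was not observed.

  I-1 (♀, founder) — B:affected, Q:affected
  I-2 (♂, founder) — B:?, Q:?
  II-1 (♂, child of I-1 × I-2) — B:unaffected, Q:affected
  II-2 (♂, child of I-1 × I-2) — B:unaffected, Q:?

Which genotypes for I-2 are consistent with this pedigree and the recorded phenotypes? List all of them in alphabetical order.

I-2 ∈ {Bb QQ, Bb Qq, Bb qq, bb QQ, bb Qq, bb qq}

B/I-1 aff ·: Bb
B/I-2 ? ·: bb|Bb
B/II-1 un I-1×I-2: bb
B/II-2 un I-1×I-2: bb
⇒ B over [I-1,I-2,II-1,II-2]: 2 consistent
Q/I-1 aff ·: Qq|QQ
Q/I-2 ? ·: qq|Qq|QQ
Q/II-1 aff I-1×I-2: Qq|QQ
Q/II-2 ? I-1×I-2: qq|Qq|QQ
⇒ Q over [I-1,I-2,II-1,II-2]: 18 consistent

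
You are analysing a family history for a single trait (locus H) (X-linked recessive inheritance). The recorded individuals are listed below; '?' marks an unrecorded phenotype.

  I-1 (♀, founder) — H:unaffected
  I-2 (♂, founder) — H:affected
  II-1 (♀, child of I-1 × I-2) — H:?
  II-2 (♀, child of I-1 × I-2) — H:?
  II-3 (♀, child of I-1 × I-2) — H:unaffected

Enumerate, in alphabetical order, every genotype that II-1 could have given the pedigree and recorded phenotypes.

II-1 ∈ {X^HX^h, X^hX^h}

H/I-1 un ·: X^HX^H|X^HX^h
H/I-2 aff ·: X^hY
H/II-1 ? I-1×I-2: X^HX^h|X^hX^h
H/II-2 ? I-1×I-2: X^HX^h|X^hX^h
H/II-3 un I-1×I-2: X^HX^h
⇒ H over [I-1,I-2,II-1,II-2,II-3]: 5 consistent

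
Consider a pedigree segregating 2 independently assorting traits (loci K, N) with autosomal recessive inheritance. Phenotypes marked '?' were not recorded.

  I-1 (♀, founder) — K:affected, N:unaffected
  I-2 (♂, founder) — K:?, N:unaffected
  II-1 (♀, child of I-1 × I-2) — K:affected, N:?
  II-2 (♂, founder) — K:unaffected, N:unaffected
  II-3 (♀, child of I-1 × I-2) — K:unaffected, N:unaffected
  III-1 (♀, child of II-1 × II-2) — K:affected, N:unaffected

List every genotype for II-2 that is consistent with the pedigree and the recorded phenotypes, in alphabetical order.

II-2 ∈ {Kk NN, Kk Nn}

K/I-1 aff ·: kk
K/I-2 ? ·: Kk
K/II-1 aff I-1×I-2: kk
K/II-2 un ·: Kk
K/II-3 un I-1×I-2: Kk
K/III-1 aff II-1×II-2: kk
⇒ K over [I-1,I-2,II-1,II-2,II-3,III-1]: 1 consistent
N/I-1 un ·: NN|Nn
N/I-2 un ·: NN|Nn
N/II-1 ? I-1×I-2: NN|Nn|nn
N/II-2 un ·: NN|Nn
N/II-3 un I-1×I-2: NN|Nn
N/III-1 un II-1×II-2: NN|Nn
⇒ N over [I-1,I-2,II-1,II-2,II-3,III-1]: 49 consistent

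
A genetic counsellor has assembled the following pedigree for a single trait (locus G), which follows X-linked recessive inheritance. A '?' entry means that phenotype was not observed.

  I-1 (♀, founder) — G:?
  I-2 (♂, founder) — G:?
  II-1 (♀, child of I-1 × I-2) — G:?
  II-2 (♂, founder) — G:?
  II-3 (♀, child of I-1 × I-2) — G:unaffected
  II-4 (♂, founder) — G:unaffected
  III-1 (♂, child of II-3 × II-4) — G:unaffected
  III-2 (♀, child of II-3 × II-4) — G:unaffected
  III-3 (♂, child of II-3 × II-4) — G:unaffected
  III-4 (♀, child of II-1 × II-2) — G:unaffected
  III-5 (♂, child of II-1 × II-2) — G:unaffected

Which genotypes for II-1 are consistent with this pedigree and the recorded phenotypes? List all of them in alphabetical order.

II-1 ∈ {X^GX^G, X^GX^g}

G/I-1 ? ·: X^GX^G|X^GX^g|X^gX^g
G/I-2 ? ·: X^GY|X^gY
G/II-1 ? I-1×I-2: X^GX^G|X^GX^g
G/II-2 ? ·: X^GY|X^gY
G/II-3 un I-1×I-2: X^GX^G|X^GX^g
G/II-4 un ·: X^GY
G/III-1 un II-3×II-4: X^GY
G/III-2 un II-3×II-4: X^GX^G|X^GX^g
G/III-3 un II-3×II-4: X^GY
G/III-4 un II-1×II-2: X^GX^G|X^GX^g
G/III-5 un II-1×II-2: X^GY
⇒ G over [I-1,I-2,II-1,II-2,II-3,II-4,III-1,III-2,III-3,III-4,III-5]: 35 consistent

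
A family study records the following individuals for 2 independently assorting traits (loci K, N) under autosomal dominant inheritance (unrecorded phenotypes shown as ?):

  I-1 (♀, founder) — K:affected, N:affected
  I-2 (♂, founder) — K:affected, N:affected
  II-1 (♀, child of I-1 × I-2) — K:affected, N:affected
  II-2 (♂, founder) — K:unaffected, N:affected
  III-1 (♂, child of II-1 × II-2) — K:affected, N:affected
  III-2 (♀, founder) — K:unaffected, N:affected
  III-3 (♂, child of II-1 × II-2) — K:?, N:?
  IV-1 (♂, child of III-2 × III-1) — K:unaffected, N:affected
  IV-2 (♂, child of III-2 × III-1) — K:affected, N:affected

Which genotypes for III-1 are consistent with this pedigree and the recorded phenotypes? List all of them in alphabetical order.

III-1 ∈ {Kk NN, Kk Nn}

K/I-1 aff ·: Kk|KK
K/I-2 aff ·: Kk|KK
K/II-1 aff I-1×I-2: Kk|KK
K/II-2 un ·: kk
K/III-1 aff II-1×II-2: Kk
K/III-2 un ·: kk
K/III-3 ? II-1×II-2: kk|Kk
K/IV-1 un III-2×III-1: kk
K/IV-2 aff III-2×III-1: Kk
⇒ K over [I-1,I-2,II-1,II-2,III-1,III-2,III-3,IV-1,IV-2]: 10 consistent
N/I-1 aff ·: Nn|NN
N/I-2 aff ·: Nn|NN
N/II-1 aff I-1×I-2: Nn|NN
N/II-2 aff ·: Nn|NN
N/III-1 aff II-1×II-2: Nn|NN
N/III-2 aff ·: Nn|NN
N/III-3 ? II-1×II-2: nn|Nn|NN
N/IV-1 aff III-2×III-1: Nn|NN
N/IV-2 aff III-2×III-1: Nn|NN
⇒ N over [I-1,I-2,II-1,II-2,III-1,III-2,III-3,IV-1,IV-2]: 319 consistent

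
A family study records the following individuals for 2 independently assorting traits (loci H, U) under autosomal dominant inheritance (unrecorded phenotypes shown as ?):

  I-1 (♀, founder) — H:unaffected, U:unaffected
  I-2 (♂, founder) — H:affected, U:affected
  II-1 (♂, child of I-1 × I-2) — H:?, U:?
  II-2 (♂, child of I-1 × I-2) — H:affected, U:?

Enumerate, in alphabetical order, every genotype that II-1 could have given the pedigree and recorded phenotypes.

H/I-1 un ·: hh
H/I-2 aff ·: Hh|HH
H/II-1 ? I-1×I-2: hh|Hh
H/II-2 aff I-1×I-2: Hh
⇒ H over [I-1,I-2,II-1,II-2]: 3 consistent
U/I-1 un ·: uu
U/I-2 aff ·: Uu|UU
U/II-1 ? I-1×I-2: uu|Uu
U/II-2 ? I-1×I-2: uu|Uu
⇒ U over [I-1,I-2,II-1,II-2]: 5 consistent

II-1 ∈ {Hh Uu, Hh uu, hh Uu, hh uu}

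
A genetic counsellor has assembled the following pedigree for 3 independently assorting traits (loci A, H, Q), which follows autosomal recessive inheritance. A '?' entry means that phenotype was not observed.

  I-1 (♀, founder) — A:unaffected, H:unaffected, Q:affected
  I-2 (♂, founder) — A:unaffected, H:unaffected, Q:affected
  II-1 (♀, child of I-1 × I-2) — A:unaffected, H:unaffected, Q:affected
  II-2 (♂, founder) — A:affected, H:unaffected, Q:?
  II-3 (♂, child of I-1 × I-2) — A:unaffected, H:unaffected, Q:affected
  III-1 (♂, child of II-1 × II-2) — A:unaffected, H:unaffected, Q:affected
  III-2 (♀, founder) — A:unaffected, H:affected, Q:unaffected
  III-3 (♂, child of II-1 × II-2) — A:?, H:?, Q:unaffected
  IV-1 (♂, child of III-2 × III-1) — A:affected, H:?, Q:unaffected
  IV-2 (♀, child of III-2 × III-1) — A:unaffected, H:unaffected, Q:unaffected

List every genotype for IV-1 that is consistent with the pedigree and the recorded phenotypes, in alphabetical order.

IV-1 ∈ {aa Hh Qq, aa hh Qq}

A/I-1 un ·: AA|Aa
A/I-2 un ·: AA|Aa
A/II-1 un I-1×I-2: AA|Aa
A/II-2 aff ·: aa
A/II-3 un I-1×I-2: AA|Aa
A/III-1 un II-1×II-2: Aa
A/III-2 un ·: Aa
A/III-3 ? II-1×II-2: Aa|aa
A/IV-1 aff III-2×III-1: aa
A/IV-2 un III-2×III-1: AA|Aa
⇒ A over [I-1,I-2,II-1,II-2,II-3,III-1,III-2,III-3,IV-1,IV-2]: 38 consistent
H/I-1 un ·: HH|Hh
H/I-2 un ·: HH|Hh
H/II-1 un I-1×I-2: HH|Hh
H/II-2 un ·: HH|Hh
H/II-3 un I-1×I-2: HH|Hh
H/III-1 un II-1×II-2: HH|Hh
H/III-2 aff ·: hh
H/III-3 ? II-1×II-2: HH|Hh|hh
H/IV-1 ? III-2×III-1: Hh|hh
H/IV-2 un III-2×III-1: Hh
⇒ H over [I-1,I-2,II-1,II-2,II-3,III-1,III-2,III-3,IV-1,IV-2]: 139 consistent
Q/I-1 aff ·: qq
Q/I-2 aff ·: qq
Q/II-1 aff I-1×I-2: qq
Q/II-2 ? ·: Qq
Q/II-3 aff I-1×I-2: qq
Q/III-1 aff II-1×II-2: qq
Q/III-2 un ·: QQ|Qq
Q/III-3 un II-1×II-2: Qq
Q/IV-1 un III-2×III-1: Qq
Q/IV-2 un III-2×III-1: Qq
⇒ Q over [I-1,I-2,II-1,II-2,II-3,III-1,III-2,III-3,IV-1,IV-2]: 2 consistent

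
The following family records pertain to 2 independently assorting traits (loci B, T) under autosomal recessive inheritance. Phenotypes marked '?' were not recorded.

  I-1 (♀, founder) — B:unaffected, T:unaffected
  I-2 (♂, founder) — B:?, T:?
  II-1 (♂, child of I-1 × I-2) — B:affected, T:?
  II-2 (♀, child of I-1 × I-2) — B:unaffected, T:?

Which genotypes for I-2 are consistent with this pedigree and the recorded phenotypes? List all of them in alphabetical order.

B/I-1 un ·: Bb
B/I-2 ? ·: Bb|bb
B/II-1 aff I-1×I-2: bb
B/II-2 un I-1×I-2: BB|Bb
⇒ B over [I-1,I-2,II-1,II-2]: 3 consistent
T/I-1 un ·: TT|Tt
T/I-2 ? ·: TT|Tt|tt
T/II-1 ? I-1×I-2: TT|Tt|tt
T/II-2 ? I-1×I-2: TT|Tt|tt
⇒ T over [I-1,I-2,II-1,II-2]: 23 consistent

I-2 ∈ {Bb TT, Bb Tt, Bb tt, bb TT, bb Tt, bb tt}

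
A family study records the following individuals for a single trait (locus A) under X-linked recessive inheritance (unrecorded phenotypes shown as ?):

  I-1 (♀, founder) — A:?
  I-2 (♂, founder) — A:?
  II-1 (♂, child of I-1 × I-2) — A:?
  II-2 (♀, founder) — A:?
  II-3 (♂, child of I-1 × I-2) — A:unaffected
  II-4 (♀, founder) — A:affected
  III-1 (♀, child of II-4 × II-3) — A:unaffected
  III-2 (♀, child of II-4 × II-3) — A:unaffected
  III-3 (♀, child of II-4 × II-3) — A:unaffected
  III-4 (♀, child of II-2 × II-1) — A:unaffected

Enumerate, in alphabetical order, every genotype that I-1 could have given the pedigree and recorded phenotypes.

I-1 ∈ {X^AX^A, X^AX^a}

A/I-1 ? ·: X^AX^A|X^AX^a
A/I-2 ? ·: X^AY|X^aY
A/II-1 ? I-1×I-2: X^AY|X^aY
A/II-2 ? ·: X^AX^A|X^AX^a|X^aX^a
A/II-3 un I-1×I-2: X^AY
A/II-4 aff ·: X^aX^a
A/III-1 un II-4×II-3: X^AX^a
A/III-2 un II-4×II-3: X^AX^a
A/III-3 un II-4×II-3: X^AX^a
A/III-4 un II-2×II-1: X^AX^A|X^AX^a
⇒ A over [I-1,I-2,II-1,II-2,II-3,II-4,III-1,III-2,III-3,III-4]: 20 consistent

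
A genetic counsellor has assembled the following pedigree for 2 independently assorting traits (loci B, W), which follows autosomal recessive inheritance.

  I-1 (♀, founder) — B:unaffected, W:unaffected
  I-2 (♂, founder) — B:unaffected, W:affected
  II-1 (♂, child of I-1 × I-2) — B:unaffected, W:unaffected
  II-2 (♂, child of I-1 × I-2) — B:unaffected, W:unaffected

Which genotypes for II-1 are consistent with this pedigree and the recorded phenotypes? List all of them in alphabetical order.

II-1 ∈ {BB Ww, Bb Ww}

B/I-1 un ·: BB|Bb
B/I-2 un ·: BB|Bb
B/II-1 un I-1×I-2: BB|Bb
B/II-2 un I-1×I-2: BB|Bb
⇒ B over [I-1,I-2,II-1,II-2]: 13 consistent
W/I-1 un ·: WW|Ww
W/I-2 aff ·: ww
W/II-1 un I-1×I-2: Ww
W/II-2 un I-1×I-2: Ww
⇒ W over [I-1,I-2,II-1,II-2]: 2 consistent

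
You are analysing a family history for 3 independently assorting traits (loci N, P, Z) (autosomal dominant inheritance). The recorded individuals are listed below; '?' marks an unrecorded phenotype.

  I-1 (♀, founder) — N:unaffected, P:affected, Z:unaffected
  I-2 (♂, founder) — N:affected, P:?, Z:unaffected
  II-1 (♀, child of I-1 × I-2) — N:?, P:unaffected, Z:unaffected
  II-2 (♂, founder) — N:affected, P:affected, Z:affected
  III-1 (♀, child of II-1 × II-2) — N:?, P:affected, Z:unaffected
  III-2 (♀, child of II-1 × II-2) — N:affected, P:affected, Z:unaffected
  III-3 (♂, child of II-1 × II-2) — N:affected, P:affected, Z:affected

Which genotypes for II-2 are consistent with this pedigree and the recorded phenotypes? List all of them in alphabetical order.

N/I-1 un ·: nn
N/I-2 aff ·: Nn|NN
N/II-1 ? I-1×I-2: nn|Nn
N/II-2 aff ·: Nn|NN
N/III-1 ? II-1×II-2: nn|Nn|NN
N/III-2 aff II-1×II-2: Nn|NN
N/III-3 aff II-1×II-2: Nn|NN
⇒ N over [I-1,I-2,II-1,II-2,III-1,III-2,III-3]: 43 consistent
P/I-1 aff ·: Pp
P/I-2 ? ·: pp|Pp
P/II-1 un I-1×I-2: pp
P/II-2 aff ·: Pp|PP
P/III-1 aff II-1×II-2: Pp
P/III-2 aff II-1×II-2: Pp
P/III-3 aff II-1×II-2: Pp
⇒ P over [I-1,I-2,II-1,II-2,III-1,III-2,III-3]: 4 consistent
Z/I-1 un ·: zz
Z/I-2 un ·: zz
Z/II-1 un I-1×I-2: zz
Z/II-2 aff ·: Zz
Z/III-1 un II-1×II-2: zz
Z/III-2 un II-1×II-2: zz
Z/III-3 aff II-1×II-2: Zz
⇒ Z over [I-1,I-2,II-1,II-2,III-1,III-2,III-3]: 1 consistent

II-2 ∈ {NN PP Zz, NN Pp Zz, Nn PP Zz, Nn Pp Zz}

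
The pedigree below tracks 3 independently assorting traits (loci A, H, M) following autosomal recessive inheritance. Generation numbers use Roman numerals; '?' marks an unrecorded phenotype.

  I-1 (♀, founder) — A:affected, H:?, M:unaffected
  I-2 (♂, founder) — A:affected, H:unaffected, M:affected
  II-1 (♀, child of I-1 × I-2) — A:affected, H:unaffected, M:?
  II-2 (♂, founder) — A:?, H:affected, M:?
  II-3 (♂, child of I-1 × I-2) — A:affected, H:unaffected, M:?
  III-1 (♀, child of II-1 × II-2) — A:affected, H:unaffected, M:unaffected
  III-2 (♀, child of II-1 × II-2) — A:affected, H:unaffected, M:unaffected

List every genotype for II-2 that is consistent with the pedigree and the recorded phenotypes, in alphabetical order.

A/I-1 aff ·: aa
A/I-2 aff ·: aa
A/II-1 aff I-1×I-2: aa
A/II-2 ? ·: Aa|aa
A/II-3 aff I-1×I-2: aa
A/III-1 aff II-1×II-2: aa
A/III-2 aff II-1×II-2: aa
⇒ A over [I-1,I-2,II-1,II-2,II-3,III-1,III-2]: 2 consistent
H/I-1 ? ·: HH|Hh|hh
H/I-2 un ·: HH|Hh
H/II-1 un I-1×I-2: HH|Hh
H/II-2 aff ·: hh
H/II-3 un I-1×I-2: HH|Hh
H/III-1 un II-1×II-2: Hh
H/III-2 un II-1×II-2: Hh
⇒ H over [I-1,I-2,II-1,II-2,II-3,III-1,III-2]: 15 consistent
M/I-1 un ·: MM|Mm
M/I-2 aff ·: mm
M/II-1 ? I-1×I-2: Mm|mm
M/II-2 ? ·: MM|Mm|mm
M/II-3 ? I-1×I-2: Mm|mm
M/III-1 un II-1×II-2: MM|Mm
M/III-2 un II-1×II-2: MM|Mm
⇒ M over [I-1,I-2,II-1,II-2,II-3,III-1,III-2]: 31 consistent

II-2 ∈ {Aa hh MM, Aa hh Mm, Aa hh mm, aa hh MM, aa hh Mm, aa hh mm}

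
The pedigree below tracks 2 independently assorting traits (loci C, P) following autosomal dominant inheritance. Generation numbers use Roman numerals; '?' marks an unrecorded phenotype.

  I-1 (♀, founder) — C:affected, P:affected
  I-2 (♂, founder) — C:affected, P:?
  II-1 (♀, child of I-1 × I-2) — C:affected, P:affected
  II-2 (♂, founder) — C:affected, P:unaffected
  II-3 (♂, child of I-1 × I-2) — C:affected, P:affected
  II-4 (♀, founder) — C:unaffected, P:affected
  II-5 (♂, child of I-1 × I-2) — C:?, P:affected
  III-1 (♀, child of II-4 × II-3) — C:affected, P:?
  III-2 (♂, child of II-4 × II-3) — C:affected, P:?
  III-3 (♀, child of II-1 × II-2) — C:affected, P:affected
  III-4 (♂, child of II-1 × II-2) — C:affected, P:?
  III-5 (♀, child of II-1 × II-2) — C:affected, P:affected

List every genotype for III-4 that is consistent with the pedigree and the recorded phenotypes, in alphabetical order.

C/I-1 aff ·: Cc|CC
C/I-2 aff ·: Cc|CC
C/II-1 aff I-1×I-2: Cc|CC
C/II-2 aff ·: Cc|CC
C/II-3 aff I-1×I-2: Cc|CC
C/II-4 un ·: cc
C/II-5 ? I-1×I-2: cc|Cc|CC
C/III-1 aff II-4×II-3: Cc
C/III-2 aff II-4×II-3: Cc
C/III-3 aff II-1×II-2: Cc|CC
C/III-4 aff II-1×II-2: Cc|CC
C/III-5 aff II-1×II-2: Cc|CC
⇒ C over [I-1,I-2,II-1,II-2,II-3,II-4,II-5,III-1,III-2,III-3,III-4,III-5]: 359 consistent
P/I-1 aff ·: Pp|PP
P/I-2 ? ·: pp|Pp|PP
P/II-1 aff I-1×I-2: Pp|PP
P/II-2 un ·: pp
P/II-3 aff I-1×I-2: Pp|PP
P/II-4 aff ·: Pp|PP
P/II-5 aff I-1×I-2: Pp|PP
P/III-1 ? II-4×II-3: pp|Pp|PP
P/III-2 ? II-4×II-3: pp|Pp|PP
P/III-3 aff II-1×II-2: Pp
P/III-4 ? II-1×II-2: pp|Pp
P/III-5 aff II-1×II-2: Pp
⇒ P over [I-1,I-2,II-1,II-2,II-3,II-4,II-5,III-1,III-2,III-3,III-4,III-5]: 381 consistent

III-4 ∈ {CC Pp, CC pp, Cc Pp, Cc pp}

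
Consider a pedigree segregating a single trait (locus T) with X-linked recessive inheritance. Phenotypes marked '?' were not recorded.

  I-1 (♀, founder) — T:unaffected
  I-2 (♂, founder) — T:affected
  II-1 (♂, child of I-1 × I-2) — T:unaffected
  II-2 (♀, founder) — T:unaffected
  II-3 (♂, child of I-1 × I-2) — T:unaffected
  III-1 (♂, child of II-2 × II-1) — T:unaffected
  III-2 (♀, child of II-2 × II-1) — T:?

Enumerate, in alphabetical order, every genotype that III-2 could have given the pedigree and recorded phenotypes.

T/I-1 un ·: X^TX^T|X^TX^t
T/I-2 aff ·: X^tY
T/II-1 un I-1×I-2: X^TY
T/II-2 un ·: X^TX^T|X^TX^t
T/II-3 un I-1×I-2: X^TY
T/III-1 un II-2×II-1: X^TY
T/III-2 ? II-2×II-1: X^TX^T|X^TX^t
⇒ T over [I-1,I-2,II-1,II-2,II-3,III-1,III-2]: 6 consistent

III-2 ∈ {X^TX^T, X^TX^t}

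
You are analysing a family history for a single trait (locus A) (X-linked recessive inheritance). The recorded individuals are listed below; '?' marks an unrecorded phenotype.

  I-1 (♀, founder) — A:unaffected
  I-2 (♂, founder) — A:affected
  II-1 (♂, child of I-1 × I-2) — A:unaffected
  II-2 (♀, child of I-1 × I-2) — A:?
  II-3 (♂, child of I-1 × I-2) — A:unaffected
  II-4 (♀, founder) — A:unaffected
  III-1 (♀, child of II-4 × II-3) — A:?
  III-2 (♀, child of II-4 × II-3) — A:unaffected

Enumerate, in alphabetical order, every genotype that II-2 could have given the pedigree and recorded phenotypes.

A/I-1 un ·: X^AX^A|X^AX^a
A/I-2 aff ·: X^aY
A/II-1 un I-1×I-2: X^AY
A/II-2 ? I-1×I-2: X^AX^a|X^aX^a
A/II-3 un I-1×I-2: X^AY
A/II-4 un ·: X^AX^A|X^AX^a
A/III-1 ? II-4×II-3: X^AX^A|X^AX^a
A/III-2 un II-4×II-3: X^AX^A|X^AX^a
⇒ A over [I-1,I-2,II-1,II-2,II-3,II-4,III-1,III-2]: 15 consistent

II-2 ∈ {X^AX^a, X^aX^a}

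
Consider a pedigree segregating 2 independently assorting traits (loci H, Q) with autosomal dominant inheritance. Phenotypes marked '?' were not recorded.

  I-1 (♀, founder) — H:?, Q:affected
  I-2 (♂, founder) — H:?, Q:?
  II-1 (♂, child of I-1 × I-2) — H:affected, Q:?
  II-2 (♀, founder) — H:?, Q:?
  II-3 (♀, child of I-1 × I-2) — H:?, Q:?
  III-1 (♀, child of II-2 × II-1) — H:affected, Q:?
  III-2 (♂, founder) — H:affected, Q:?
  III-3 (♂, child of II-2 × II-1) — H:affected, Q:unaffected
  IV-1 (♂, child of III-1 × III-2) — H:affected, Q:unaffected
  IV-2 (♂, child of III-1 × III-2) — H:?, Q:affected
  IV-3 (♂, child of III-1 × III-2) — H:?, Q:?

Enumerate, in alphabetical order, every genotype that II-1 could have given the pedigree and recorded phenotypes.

II-1 ∈ {HH Qq, HH qq, Hh Qq, Hh qq}

H/I-1 ? ·: hh|Hh|HH
H/I-2 ? ·: hh|Hh|HH
H/II-1 aff I-1×I-2: Hh|HH
H/II-2 ? ·: hh|Hh|HH
H/II-3 ? I-1×I-2: hh|Hh|HH
H/III-1 aff II-2×II-1: Hh|HH
H/III-2 aff ·: Hh|HH
H/III-3 aff II-2×II-1: Hh|HH
H/IV-1 aff III-1×III-2: Hh|HH
H/IV-2 ? III-1×III-2: hh|Hh|HH
H/IV-3 ? III-1×III-2: hh|Hh|HH
⇒ H over [I-1,I-2,II-1,II-2,II-3,III-1,III-2,III-3,IV-1,IV-2,IV-3]: 2998 consistent
Q/I-1 aff ·: Qq|QQ
Q/I-2 ? ·: qq|Qq|QQ
Q/II-1 ? I-1×I-2: qq|Qq
Q/II-2 ? ·: qq|Qq
Q/II-3 ? I-1×I-2: qq|Qq|QQ
Q/III-1 ? II-2×II-1: qq|Qq
Q/III-2 ? ·: qq|Qq
Q/III-3 un II-2×II-1: qq
Q/IV-1 un III-1×III-2: qq
Q/IV-2 aff III-1×III-2: Qq|QQ
Q/IV-3 ? III-1×III-2: qq|Qq|QQ
⇒ Q over [I-1,I-2,II-1,II-2,II-3,III-1,III-2,III-3,IV-1,IV-2,IV-3]: 260 consistent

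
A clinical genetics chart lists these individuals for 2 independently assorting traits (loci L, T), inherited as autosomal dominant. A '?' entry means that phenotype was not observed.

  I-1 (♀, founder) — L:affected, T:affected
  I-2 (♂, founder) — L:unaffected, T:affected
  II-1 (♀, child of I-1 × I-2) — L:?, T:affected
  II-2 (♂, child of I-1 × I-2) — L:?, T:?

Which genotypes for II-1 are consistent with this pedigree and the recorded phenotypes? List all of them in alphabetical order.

II-1 ∈ {Ll TT, Ll Tt, ll TT, ll Tt}

L/I-1 aff ·: Ll|LL
L/I-2 un ·: ll
L/II-1 ? I-1×I-2: ll|Ll
L/II-2 ? I-1×I-2: ll|Ll
⇒ L over [I-1,I-2,II-1,II-2]: 5 consistent
T/I-1 aff ·: Tt|TT
T/I-2 aff ·: Tt|TT
T/II-1 aff I-1×I-2: Tt|TT
T/II-2 ? I-1×I-2: tt|Tt|TT
⇒ T over [I-1,I-2,II-1,II-2]: 15 consistent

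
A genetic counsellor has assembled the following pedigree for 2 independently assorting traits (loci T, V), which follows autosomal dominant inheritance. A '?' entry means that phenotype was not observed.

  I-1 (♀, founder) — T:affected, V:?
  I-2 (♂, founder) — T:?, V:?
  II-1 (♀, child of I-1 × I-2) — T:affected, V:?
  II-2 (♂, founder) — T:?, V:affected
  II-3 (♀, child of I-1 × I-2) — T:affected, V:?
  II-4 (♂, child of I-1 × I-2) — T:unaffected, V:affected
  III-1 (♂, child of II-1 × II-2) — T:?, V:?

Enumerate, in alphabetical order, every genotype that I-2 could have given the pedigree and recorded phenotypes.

I-2 ∈ {Tt VV, Tt Vv, Tt vv, tt VV, tt Vv, tt vv}

T/I-1 aff ·: Tt
T/I-2 ? ·: tt|Tt
T/II-1 aff I-1×I-2: Tt|TT
T/II-2 ? ·: tt|Tt|TT
T/II-3 aff I-1×I-2: Tt|TT
T/II-4 un I-1×I-2: tt
T/III-1 ? II-1×II-2: tt|Tt|TT
⇒ T over [I-1,I-2,II-1,II-2,II-3,II-4,III-1]: 29 consistent
V/I-1 ? ·: vv|Vv|VV
V/I-2 ? ·: vv|Vv|VV
V/II-1 ? I-1×I-2: vv|Vv|VV
V/II-2 aff ·: Vv|VV
V/II-3 ? I-1×I-2: vv|Vv|VV
V/II-4 aff I-1×I-2: Vv|VV
V/III-1 ? II-1×II-2: vv|Vv|VV
⇒ V over [I-1,I-2,II-1,II-2,II-3,II-4,III-1]: 175 consistent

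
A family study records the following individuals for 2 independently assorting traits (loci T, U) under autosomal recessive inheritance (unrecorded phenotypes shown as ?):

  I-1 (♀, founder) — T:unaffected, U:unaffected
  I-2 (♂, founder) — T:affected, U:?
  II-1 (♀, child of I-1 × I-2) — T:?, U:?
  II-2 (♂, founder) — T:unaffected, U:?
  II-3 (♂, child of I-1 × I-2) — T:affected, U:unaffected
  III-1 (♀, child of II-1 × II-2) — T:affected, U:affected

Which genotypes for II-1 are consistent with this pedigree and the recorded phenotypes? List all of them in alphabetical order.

T/I-1 un ·: Tt
T/I-2 aff ·: tt
T/II-1 ? I-1×I-2: Tt|tt
T/II-2 un ·: Tt
T/II-3 aff I-1×I-2: tt
T/III-1 aff II-1×II-2: tt
⇒ T over [I-1,I-2,II-1,II-2,II-3,III-1]: 2 consistent
U/I-1 un ·: UU|Uu
U/I-2 ? ·: UU|Uu|uu
U/II-1 ? I-1×I-2: Uu|uu
U/II-2 ? ·: Uu|uu
U/II-3 un I-1×I-2: UU|Uu
U/III-1 aff II-1×II-2: uu
⇒ U over [I-1,I-2,II-1,II-2,II-3,III-1]: 22 consistent

II-1 ∈ {Tt Uu, Tt uu, tt Uu, tt uu}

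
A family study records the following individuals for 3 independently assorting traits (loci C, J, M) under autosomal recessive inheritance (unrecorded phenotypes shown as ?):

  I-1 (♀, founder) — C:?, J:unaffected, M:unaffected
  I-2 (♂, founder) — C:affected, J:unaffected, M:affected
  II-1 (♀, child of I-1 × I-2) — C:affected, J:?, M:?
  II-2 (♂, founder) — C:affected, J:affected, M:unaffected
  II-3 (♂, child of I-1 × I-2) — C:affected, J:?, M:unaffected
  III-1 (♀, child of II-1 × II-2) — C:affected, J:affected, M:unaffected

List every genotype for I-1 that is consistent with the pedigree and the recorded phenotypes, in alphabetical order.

I-1 ∈ {Cc JJ MM, Cc JJ Mm, Cc Jj MM, Cc Jj Mm, cc JJ MM, cc JJ Mm, cc Jj MM, cc Jj Mm}

C/I-1 ? ·: Cc|cc
C/I-2 aff ·: cc
C/II-1 aff I-1×I-2: cc
C/II-2 aff ·: cc
C/II-3 aff I-1×I-2: cc
C/III-1 aff II-1×II-2: cc
⇒ C over [I-1,I-2,II-1,II-2,II-3,III-1]: 2 consistent
J/I-1 un ·: JJ|Jj
J/I-2 un ·: JJ|Jj
J/II-1 ? I-1×I-2: Jj|jj
J/II-2 aff ·: jj
J/II-3 ? I-1×I-2: JJ|Jj|jj
J/III-1 aff II-1×II-2: jj
⇒ J over [I-1,I-2,II-1,II-2,II-3,III-1]: 10 consistent
M/I-1 un ·: MM|Mm
M/I-2 aff ·: mm
M/II-1 ? I-1×I-2: Mm|mm
M/II-2 un ·: MM|Mm
M/II-3 un I-1×I-2: Mm
M/III-1 un II-1×II-2: MM|Mm
⇒ M over [I-1,I-2,II-1,II-2,II-3,III-1]: 10 consistent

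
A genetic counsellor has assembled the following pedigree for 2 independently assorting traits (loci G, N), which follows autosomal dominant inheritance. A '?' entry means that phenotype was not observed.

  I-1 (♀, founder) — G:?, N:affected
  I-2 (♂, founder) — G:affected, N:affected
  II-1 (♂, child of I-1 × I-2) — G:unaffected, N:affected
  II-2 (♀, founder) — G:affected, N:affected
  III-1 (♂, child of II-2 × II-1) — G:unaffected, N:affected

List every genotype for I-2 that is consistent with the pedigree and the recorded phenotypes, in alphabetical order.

I-2 ∈ {Gg NN, Gg Nn}

G/I-1 ? ·: gg|Gg
G/I-2 aff ·: Gg
G/II-1 un I-1×I-2: gg
G/II-2 aff ·: Gg
G/III-1 un II-2×II-1: gg
⇒ G over [I-1,I-2,II-1,II-2,III-1]: 2 consistent
N/I-1 aff ·: Nn|NN
N/I-2 aff ·: Nn|NN
N/II-1 aff I-1×I-2: Nn|NN
N/II-2 aff ·: Nn|NN
N/III-1 aff II-2×II-1: Nn|NN
⇒ N over [I-1,I-2,II-1,II-2,III-1]: 24 consistent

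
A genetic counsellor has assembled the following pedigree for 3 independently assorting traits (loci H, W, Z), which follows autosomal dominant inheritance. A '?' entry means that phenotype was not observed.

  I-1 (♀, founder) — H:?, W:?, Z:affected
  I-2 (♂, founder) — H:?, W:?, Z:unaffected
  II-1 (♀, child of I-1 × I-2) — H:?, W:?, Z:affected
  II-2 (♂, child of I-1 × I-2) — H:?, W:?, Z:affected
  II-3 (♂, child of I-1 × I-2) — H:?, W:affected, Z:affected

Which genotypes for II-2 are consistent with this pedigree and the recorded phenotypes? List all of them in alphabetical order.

II-2 ∈ {HH WW Zz, HH Ww Zz, HH ww Zz, Hh WW Zz, Hh Ww Zz, Hh ww Zz, hh WW Zz, hh Ww Zz, hh ww Zz}

H/I-1 ? ·: hh|Hh|HH
H/I-2 ? ·: hh|Hh|HH
H/II-1 ? I-1×I-2: hh|Hh|HH
H/II-2 ? I-1×I-2: hh|Hh|HH
H/II-3 ? I-1×I-2: hh|Hh|HH
⇒ H over [I-1,I-2,II-1,II-2,II-3]: 63 consistent
W/I-1 ? ·: ww|Ww|WW
W/I-2 ? ·: ww|Ww|WW
W/II-1 ? I-1×I-2: ww|Ww|WW
W/II-2 ? I-1×I-2: ww|Ww|WW
W/II-3 aff I-1×I-2: Ww|WW
⇒ W over [I-1,I-2,II-1,II-2,II-3]: 45 consistent
Z/I-1 aff ·: Zz|ZZ
Z/I-2 un ·: zz
Z/II-1 aff I-1×I-2: Zz
Z/II-2 aff I-1×I-2: Zz
Z/II-3 aff I-1×I-2: Zz
⇒ Z over [I-1,I-2,II-1,II-2,II-3]: 2 consistent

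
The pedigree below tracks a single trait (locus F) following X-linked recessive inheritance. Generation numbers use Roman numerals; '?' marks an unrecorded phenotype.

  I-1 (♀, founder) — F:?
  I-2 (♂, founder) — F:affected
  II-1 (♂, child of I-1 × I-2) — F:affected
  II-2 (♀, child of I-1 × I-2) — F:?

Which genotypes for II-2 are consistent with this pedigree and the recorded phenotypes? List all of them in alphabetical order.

F/I-1 ? ·: X^FX^f|X^fX^f
F/I-2 aff ·: X^fY
F/II-1 aff I-1×I-2: X^fY
F/II-2 ? I-1×I-2: X^FX^f|X^fX^f
⇒ F over [I-1,I-2,II-1,II-2]: 3 consistent

II-2 ∈ {X^FX^f, X^fX^f}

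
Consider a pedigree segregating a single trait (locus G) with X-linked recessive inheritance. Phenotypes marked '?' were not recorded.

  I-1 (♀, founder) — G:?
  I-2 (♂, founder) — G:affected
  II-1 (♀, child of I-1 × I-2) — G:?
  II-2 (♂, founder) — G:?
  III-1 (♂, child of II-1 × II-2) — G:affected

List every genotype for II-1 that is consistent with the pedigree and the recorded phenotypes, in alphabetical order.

II-1 ∈ {X^GX^g, X^gX^g}

G/I-1 ? ·: X^GX^G|X^GX^g|X^gX^g
G/I-2 aff ·: X^gY
G/II-1 ? I-1×I-2: X^GX^g|X^gX^g
G/II-2 ? ·: X^GY|X^gY
G/III-1 aff II-1×II-2: X^gY
⇒ G over [I-1,I-2,II-1,II-2,III-1]: 8 consistent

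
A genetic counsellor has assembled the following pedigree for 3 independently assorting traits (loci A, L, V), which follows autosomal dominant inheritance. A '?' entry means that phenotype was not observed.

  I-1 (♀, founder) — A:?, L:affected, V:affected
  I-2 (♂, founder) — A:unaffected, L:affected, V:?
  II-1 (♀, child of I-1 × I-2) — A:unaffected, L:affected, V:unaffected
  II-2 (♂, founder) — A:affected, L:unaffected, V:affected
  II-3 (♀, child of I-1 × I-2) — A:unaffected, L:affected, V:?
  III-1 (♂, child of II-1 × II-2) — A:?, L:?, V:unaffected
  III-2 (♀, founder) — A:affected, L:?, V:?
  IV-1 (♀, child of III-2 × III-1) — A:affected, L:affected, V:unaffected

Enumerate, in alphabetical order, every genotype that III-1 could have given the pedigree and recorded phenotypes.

A/I-1 ? ·: aa|Aa
A/I-2 un ·: aa
A/II-1 un I-1×I-2: aa
A/II-2 aff ·: Aa|AA
A/II-3 un I-1×I-2: aa
A/III-1 ? II-1×II-2: aa|Aa
A/III-2 aff ·: Aa|AA
A/IV-1 aff III-2×III-1: Aa|AA
⇒ A over [I-1,I-2,II-1,II-2,II-3,III-1,III-2,IV-1]: 20 consistent
L/I-1 aff ·: Ll|LL
L/I-2 aff ·: Ll|LL
L/II-1 aff I-1×I-2: Ll|LL
L/II-2 un ·: ll
L/II-3 aff I-1×I-2: Ll|LL
L/III-1 ? II-1×II-2: ll|Ll
L/III-2 ? ·: ll|Ll|LL
L/IV-1 aff III-2×III-1: Ll|LL
⇒ L over [I-1,I-2,II-1,II-2,II-3,III-1,III-2,IV-1]: 77 consistent
V/I-1 aff ·: Vv
V/I-2 ? ·: vv|Vv
V/II-1 un I-1×I-2: vv
V/II-2 aff ·: Vv
V/II-3 ? I-1×I-2: vv|Vv|VV
V/III-1 un II-1×II-2: vv
V/III-2 ? ·: vv|Vv
V/IV-1 un III-2×III-1: vv
⇒ V over [I-1,I-2,II-1,II-2,II-3,III-1,III-2,IV-1]: 10 consistent

III-1 ∈ {Aa Ll vv, Aa ll vv, aa Ll vv, aa ll vv}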